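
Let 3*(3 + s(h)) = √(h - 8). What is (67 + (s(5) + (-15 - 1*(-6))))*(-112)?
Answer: -6160 - 112*I*√3/3 ≈ -6160.0 - 64.663*I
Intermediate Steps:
s(h) = -3 + √(-8 + h)/3 (s(h) = -3 + √(h - 8)/3 = -3 + √(-8 + h)/3)
(67 + (s(5) + (-15 - 1*(-6))))*(-112) = (67 + ((-3 + √(-8 + 5)/3) + (-15 - 1*(-6))))*(-112) = (67 + ((-3 + √(-3)/3) + (-15 + 6)))*(-112) = (67 + ((-3 + (I*√3)/3) - 9))*(-112) = (67 + ((-3 + I*√3/3) - 9))*(-112) = (67 + (-12 + I*√3/3))*(-112) = (55 + I*√3/3)*(-112) = -6160 - 112*I*√3/3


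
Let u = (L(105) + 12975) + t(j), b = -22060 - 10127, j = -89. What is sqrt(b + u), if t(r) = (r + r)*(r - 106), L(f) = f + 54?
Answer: sqrt(15657) ≈ 125.13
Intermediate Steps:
L(f) = 54 + f
b = -32187
t(r) = 2*r*(-106 + r) (t(r) = (2*r)*(-106 + r) = 2*r*(-106 + r))
u = 47844 (u = ((54 + 105) + 12975) + 2*(-89)*(-106 - 89) = (159 + 12975) + 2*(-89)*(-195) = 13134 + 34710 = 47844)
sqrt(b + u) = sqrt(-32187 + 47844) = sqrt(15657)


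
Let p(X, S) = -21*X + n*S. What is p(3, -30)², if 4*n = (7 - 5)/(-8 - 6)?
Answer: 751689/196 ≈ 3835.1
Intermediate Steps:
n = -1/28 (n = ((7 - 5)/(-8 - 6))/4 = (2/(-14))/4 = (2*(-1/14))/4 = (¼)*(-⅐) = -1/28 ≈ -0.035714)
p(X, S) = -21*X - S/28
p(3, -30)² = (-21*3 - 1/28*(-30))² = (-63 + 15/14)² = (-867/14)² = 751689/196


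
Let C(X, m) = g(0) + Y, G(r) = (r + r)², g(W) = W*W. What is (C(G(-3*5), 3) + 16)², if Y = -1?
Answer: 225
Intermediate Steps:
g(W) = W²
G(r) = 4*r² (G(r) = (2*r)² = 4*r²)
C(X, m) = -1 (C(X, m) = 0² - 1 = 0 - 1 = -1)
(C(G(-3*5), 3) + 16)² = (-1 + 16)² = 15² = 225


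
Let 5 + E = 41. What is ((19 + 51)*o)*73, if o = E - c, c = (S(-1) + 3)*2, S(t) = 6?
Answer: 91980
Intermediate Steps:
E = 36 (E = -5 + 41 = 36)
c = 18 (c = (6 + 3)*2 = 9*2 = 18)
o = 18 (o = 36 - 1*18 = 36 - 18 = 18)
((19 + 51)*o)*73 = ((19 + 51)*18)*73 = (70*18)*73 = 1260*73 = 91980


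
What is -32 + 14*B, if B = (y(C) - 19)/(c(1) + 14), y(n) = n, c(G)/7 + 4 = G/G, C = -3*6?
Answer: 42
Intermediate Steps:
C = -18
c(G) = -21 (c(G) = -28 + 7*(G/G) = -28 + 7*1 = -28 + 7 = -21)
B = 37/7 (B = (-18 - 19)/(-21 + 14) = -37/(-7) = -37*(-⅐) = 37/7 ≈ 5.2857)
-32 + 14*B = -32 + 14*(37/7) = -32 + 74 = 42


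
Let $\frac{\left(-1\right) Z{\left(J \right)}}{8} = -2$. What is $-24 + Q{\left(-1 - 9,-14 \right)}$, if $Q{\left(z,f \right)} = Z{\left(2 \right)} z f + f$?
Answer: $2202$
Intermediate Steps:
$Z{\left(J \right)} = 16$ ($Z{\left(J \right)} = \left(-8\right) \left(-2\right) = 16$)
$Q{\left(z,f \right)} = f + 16 f z$ ($Q{\left(z,f \right)} = 16 z f + f = 16 f z + f = f + 16 f z$)
$-24 + Q{\left(-1 - 9,-14 \right)} = -24 - 14 \left(1 + 16 \left(-1 - 9\right)\right) = -24 - 14 \left(1 + 16 \left(-10\right)\right) = -24 - 14 \left(1 - 160\right) = -24 - -2226 = -24 + 2226 = 2202$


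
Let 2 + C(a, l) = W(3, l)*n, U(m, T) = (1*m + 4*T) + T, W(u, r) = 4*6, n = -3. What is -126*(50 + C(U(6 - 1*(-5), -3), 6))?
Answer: 3024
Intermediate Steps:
W(u, r) = 24
U(m, T) = m + 5*T (U(m, T) = (m + 4*T) + T = m + 5*T)
C(a, l) = -74 (C(a, l) = -2 + 24*(-3) = -2 - 72 = -74)
-126*(50 + C(U(6 - 1*(-5), -3), 6)) = -126*(50 - 74) = -126*(-24) = 3024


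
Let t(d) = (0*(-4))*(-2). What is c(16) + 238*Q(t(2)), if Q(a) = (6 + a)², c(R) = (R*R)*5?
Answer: 9848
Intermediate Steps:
c(R) = 5*R² (c(R) = R²*5 = 5*R²)
t(d) = 0 (t(d) = 0*(-2) = 0)
c(16) + 238*Q(t(2)) = 5*16² + 238*(6 + 0)² = 5*256 + 238*6² = 1280 + 238*36 = 1280 + 8568 = 9848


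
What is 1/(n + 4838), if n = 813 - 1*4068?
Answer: 1/1583 ≈ 0.00063171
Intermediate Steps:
n = -3255 (n = 813 - 4068 = -3255)
1/(n + 4838) = 1/(-3255 + 4838) = 1/1583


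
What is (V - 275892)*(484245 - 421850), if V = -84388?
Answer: -22479670600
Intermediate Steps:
(V - 275892)*(484245 - 421850) = (-84388 - 275892)*(484245 - 421850) = -360280*62395 = -22479670600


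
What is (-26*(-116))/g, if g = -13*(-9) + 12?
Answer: 3016/129 ≈ 23.380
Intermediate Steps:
g = 129 (g = 117 + 12 = 129)
(-26*(-116))/g = -26*(-116)/129 = 3016*(1/129) = 3016/129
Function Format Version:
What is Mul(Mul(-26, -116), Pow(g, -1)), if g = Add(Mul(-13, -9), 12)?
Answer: Rational(3016, 129) ≈ 23.380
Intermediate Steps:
g = 129 (g = Add(117, 12) = 129)
Mul(Mul(-26, -116), Pow(g, -1)) = Mul(Mul(-26, -116), Pow(129, -1)) = Mul(3016, Rational(1, 129)) = Rational(3016, 129)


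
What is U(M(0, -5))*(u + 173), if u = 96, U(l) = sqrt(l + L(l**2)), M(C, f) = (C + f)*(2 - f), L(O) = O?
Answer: 269*sqrt(1190) ≈ 9279.5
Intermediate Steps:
M(C, f) = (2 - f)*(C + f)
U(l) = sqrt(l + l**2)
U(M(0, -5))*(u + 173) = sqrt((-1*(-5)**2 + 2*0 + 2*(-5) - 1*0*(-5))*(1 + (-1*(-5)**2 + 2*0 + 2*(-5) - 1*0*(-5))))*(96 + 173) = sqrt((-1*25 + 0 - 10 + 0)*(1 + (-1*25 + 0 - 10 + 0)))*269 = sqrt((-25 + 0 - 10 + 0)*(1 + (-25 + 0 - 10 + 0)))*269 = sqrt(-35*(1 - 35))*269 = sqrt(-35*(-34))*269 = sqrt(1190)*269 = 269*sqrt(1190)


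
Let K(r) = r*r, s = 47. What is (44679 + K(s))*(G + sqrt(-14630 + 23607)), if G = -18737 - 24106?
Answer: -2008822584 + 46888*sqrt(8977) ≈ -2.0044e+9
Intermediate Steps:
K(r) = r**2
G = -42843
(44679 + K(s))*(G + sqrt(-14630 + 23607)) = (44679 + 47**2)*(-42843 + sqrt(-14630 + 23607)) = (44679 + 2209)*(-42843 + sqrt(8977)) = 46888*(-42843 + sqrt(8977)) = -2008822584 + 46888*sqrt(8977)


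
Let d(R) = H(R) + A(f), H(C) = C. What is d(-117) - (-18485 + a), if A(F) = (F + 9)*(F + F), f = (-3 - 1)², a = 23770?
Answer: -4602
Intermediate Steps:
f = 16 (f = (-4)² = 16)
A(F) = 2*F*(9 + F) (A(F) = (9 + F)*(2*F) = 2*F*(9 + F))
d(R) = 800 + R (d(R) = R + 2*16*(9 + 16) = R + 2*16*25 = R + 800 = 800 + R)
d(-117) - (-18485 + a) = (800 - 117) - (-18485 + 23770) = 683 - 1*5285 = 683 - 5285 = -4602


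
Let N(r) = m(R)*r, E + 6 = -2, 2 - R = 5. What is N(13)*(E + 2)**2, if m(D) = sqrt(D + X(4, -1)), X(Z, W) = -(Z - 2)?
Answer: 468*I*sqrt(5) ≈ 1046.5*I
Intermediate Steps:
X(Z, W) = 2 - Z (X(Z, W) = -(-2 + Z) = 2 - Z)
R = -3 (R = 2 - 1*5 = 2 - 5 = -3)
E = -8 (E = -6 - 2 = -8)
m(D) = sqrt(-2 + D) (m(D) = sqrt(D + (2 - 1*4)) = sqrt(D + (2 - 4)) = sqrt(D - 2) = sqrt(-2 + D))
N(r) = I*r*sqrt(5) (N(r) = sqrt(-2 - 3)*r = sqrt(-5)*r = (I*sqrt(5))*r = I*r*sqrt(5))
N(13)*(E + 2)**2 = (I*13*sqrt(5))*(-8 + 2)**2 = (13*I*sqrt(5))*(-6)**2 = (13*I*sqrt(5))*36 = 468*I*sqrt(5)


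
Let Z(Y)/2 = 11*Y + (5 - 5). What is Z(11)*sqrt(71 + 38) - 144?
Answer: -144 + 242*sqrt(109) ≈ 2382.6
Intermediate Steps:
Z(Y) = 22*Y (Z(Y) = 2*(11*Y + (5 - 5)) = 2*(11*Y + 0) = 2*(11*Y) = 22*Y)
Z(11)*sqrt(71 + 38) - 144 = (22*11)*sqrt(71 + 38) - 144 = 242*sqrt(109) - 144 = -144 + 242*sqrt(109)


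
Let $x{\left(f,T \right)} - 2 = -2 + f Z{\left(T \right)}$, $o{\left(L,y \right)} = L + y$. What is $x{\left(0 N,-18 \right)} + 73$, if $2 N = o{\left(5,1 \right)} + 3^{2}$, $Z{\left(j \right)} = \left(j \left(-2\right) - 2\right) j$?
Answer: $73$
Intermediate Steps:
$Z{\left(j \right)} = j \left(-2 - 2 j\right)$ ($Z{\left(j \right)} = \left(- 2 j - 2\right) j = \left(-2 - 2 j\right) j = j \left(-2 - 2 j\right)$)
$N = \frac{15}{2}$ ($N = \frac{\left(5 + 1\right) + 3^{2}}{2} = \frac{6 + 9}{2} = \frac{1}{2} \cdot 15 = \frac{15}{2} \approx 7.5$)
$x{\left(f,T \right)} = - 2 T f \left(1 + T\right)$ ($x{\left(f,T \right)} = 2 + \left(-2 + f \left(- 2 T \left(1 + T\right)\right)\right) = 2 - \left(2 + 2 T f \left(1 + T\right)\right) = - 2 T f \left(1 + T\right)$)
$x{\left(0 N,-18 \right)} + 73 = \left(-2\right) \left(-18\right) 0 \cdot \frac{15}{2} \left(1 - 18\right) + 73 = \left(-2\right) \left(-18\right) 0 \left(-17\right) + 73 = 0 + 73 = 73$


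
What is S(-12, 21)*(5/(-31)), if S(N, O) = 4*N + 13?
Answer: 175/31 ≈ 5.6452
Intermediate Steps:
S(N, O) = 13 + 4*N
S(-12, 21)*(5/(-31)) = (13 + 4*(-12))*(5/(-31)) = (13 - 48)*(5*(-1/31)) = -35*(-5/31) = 175/31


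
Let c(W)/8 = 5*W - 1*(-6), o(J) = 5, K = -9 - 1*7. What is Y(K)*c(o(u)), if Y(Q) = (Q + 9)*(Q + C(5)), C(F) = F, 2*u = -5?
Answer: 19096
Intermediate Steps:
u = -5/2 (u = (½)*(-5) = -5/2 ≈ -2.5000)
K = -16 (K = -9 - 7 = -16)
c(W) = 48 + 40*W (c(W) = 8*(5*W - 1*(-6)) = 8*(5*W + 6) = 8*(6 + 5*W) = 48 + 40*W)
Y(Q) = (5 + Q)*(9 + Q) (Y(Q) = (Q + 9)*(Q + 5) = (9 + Q)*(5 + Q) = (5 + Q)*(9 + Q))
Y(K)*c(o(u)) = (45 + (-16)² + 14*(-16))*(48 + 40*5) = (45 + 256 - 224)*(48 + 200) = 77*248 = 19096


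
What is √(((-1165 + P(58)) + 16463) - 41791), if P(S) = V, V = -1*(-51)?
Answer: 3*I*√2938 ≈ 162.61*I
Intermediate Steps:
V = 51
P(S) = 51
√(((-1165 + P(58)) + 16463) - 41791) = √(((-1165 + 51) + 16463) - 41791) = √((-1114 + 16463) - 41791) = √(15349 - 41791) = √(-26442) = 3*I*√2938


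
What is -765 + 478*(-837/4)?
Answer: -201573/2 ≈ -1.0079e+5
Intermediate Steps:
-765 + 478*(-837/4) = -765 - 200043/2 = -201573/2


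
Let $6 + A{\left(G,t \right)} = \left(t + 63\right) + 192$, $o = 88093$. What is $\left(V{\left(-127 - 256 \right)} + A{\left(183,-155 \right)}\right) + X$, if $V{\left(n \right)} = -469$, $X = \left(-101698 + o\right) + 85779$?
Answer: $71799$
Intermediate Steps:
$X = 72174$ ($X = \left(-101698 + 88093\right) + 85779 = -13605 + 85779 = 72174$)
$A{\left(G,t \right)} = 249 + t$ ($A{\left(G,t \right)} = -6 + \left(\left(t + 63\right) + 192\right) = -6 + \left(\left(63 + t\right) + 192\right) = -6 + \left(255 + t\right) = 249 + t$)
$\left(V{\left(-127 - 256 \right)} + A{\left(183,-155 \right)}\right) + X = \left(-469 + \left(249 - 155\right)\right) + 72174 = \left(-469 + 94\right) + 72174 = -375 + 72174 = 71799$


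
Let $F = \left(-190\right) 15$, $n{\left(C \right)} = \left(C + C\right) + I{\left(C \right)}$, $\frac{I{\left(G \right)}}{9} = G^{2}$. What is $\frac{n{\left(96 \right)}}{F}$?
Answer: $- \frac{13856}{475} \approx -29.171$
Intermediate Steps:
$I{\left(G \right)} = 9 G^{2}$
$n{\left(C \right)} = 2 C + 9 C^{2}$ ($n{\left(C \right)} = \left(C + C\right) + 9 C^{2} = 2 C + 9 C^{2}$)
$F = -2850$
$\frac{n{\left(96 \right)}}{F} = \frac{96 \left(2 + 9 \cdot 96\right)}{-2850} = 96 \left(2 + 864\right) \left(- \frac{1}{2850}\right) = 96 \cdot 866 \left(- \frac{1}{2850}\right) = 83136 \left(- \frac{1}{2850}\right) = - \frac{13856}{475}$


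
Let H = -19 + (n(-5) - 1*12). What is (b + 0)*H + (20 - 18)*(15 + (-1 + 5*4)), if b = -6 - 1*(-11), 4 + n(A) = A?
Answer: -132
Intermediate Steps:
n(A) = -4 + A
b = 5 (b = -6 + 11 = 5)
H = -40 (H = -19 + ((-4 - 5) - 1*12) = -19 + (-9 - 12) = -19 - 21 = -40)
(b + 0)*H + (20 - 18)*(15 + (-1 + 5*4)) = (5 + 0)*(-40) + (20 - 18)*(15 + (-1 + 5*4)) = 5*(-40) + 2*(15 + (-1 + 20)) = -200 + 2*(15 + 19) = -200 + 2*34 = -200 + 68 = -132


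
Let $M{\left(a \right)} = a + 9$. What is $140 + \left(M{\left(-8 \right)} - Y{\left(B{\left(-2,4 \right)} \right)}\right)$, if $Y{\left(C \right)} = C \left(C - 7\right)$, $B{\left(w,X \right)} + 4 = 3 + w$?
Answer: $111$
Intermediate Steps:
$M{\left(a \right)} = 9 + a$
$B{\left(w,X \right)} = -1 + w$ ($B{\left(w,X \right)} = -4 + \left(3 + w\right) = -1 + w$)
$Y{\left(C \right)} = C \left(-7 + C\right)$
$140 + \left(M{\left(-8 \right)} - Y{\left(B{\left(-2,4 \right)} \right)}\right) = 140 + \left(\left(9 - 8\right) - \left(-1 - 2\right) \left(-7 - 3\right)\right) = 140 + \left(1 - - 3 \left(-7 - 3\right)\right) = 140 + \left(1 - \left(-3\right) \left(-10\right)\right) = 140 + \left(1 - 30\right) = 140 - 29 = 111$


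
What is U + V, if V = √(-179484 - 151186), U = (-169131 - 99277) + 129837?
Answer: -138571 + I*√330670 ≈ -1.3857e+5 + 575.04*I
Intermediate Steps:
U = -138571 (U = -268408 + 129837 = -138571)
V = I*√330670 (V = √(-330670) = I*√330670 ≈ 575.04*I)
U + V = -138571 + I*√330670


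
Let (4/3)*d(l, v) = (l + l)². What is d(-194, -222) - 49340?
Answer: 63568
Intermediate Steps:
d(l, v) = 3*l² (d(l, v) = 3*(l + l)²/4 = 3*(2*l)²/4 = 3*(4*l²)/4 = 3*l²)
d(-194, -222) - 49340 = 3*(-194)² - 49340 = 3*37636 - 49340 = 112908 - 49340 = 63568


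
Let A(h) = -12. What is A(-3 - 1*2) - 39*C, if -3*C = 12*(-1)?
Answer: -168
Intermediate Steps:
C = 4 (C = -4*(-1) = -⅓*(-12) = 4)
A(-3 - 1*2) - 39*C = -12 - 39*4 = -12 - 156 = -168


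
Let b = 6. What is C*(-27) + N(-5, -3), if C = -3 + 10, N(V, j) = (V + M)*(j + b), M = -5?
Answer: -219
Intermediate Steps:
N(V, j) = (-5 + V)*(6 + j) (N(V, j) = (V - 5)*(j + 6) = (-5 + V)*(6 + j))
C = 7
C*(-27) + N(-5, -3) = 7*(-27) + (-30 - 5*(-3) + 6*(-5) - 5*(-3)) = -189 + (-30 + 15 - 30 + 15) = -189 - 30 = -219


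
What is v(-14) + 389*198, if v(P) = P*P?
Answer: 77218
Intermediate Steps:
v(P) = P²
v(-14) + 389*198 = (-14)² + 389*198 = 196 + 77022 = 77218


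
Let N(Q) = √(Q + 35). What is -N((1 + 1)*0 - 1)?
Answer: -√34 ≈ -5.8309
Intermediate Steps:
N(Q) = √(35 + Q)
-N((1 + 1)*0 - 1) = -√(35 + ((1 + 1)*0 - 1)) = -√(35 + (2*0 - 1)) = -√(35 + (0 - 1)) = -√(35 - 1) = -√34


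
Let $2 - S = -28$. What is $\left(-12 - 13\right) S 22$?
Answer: $-16500$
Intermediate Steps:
$S = 30$ ($S = 2 - -28 = 2 + 28 = 30$)
$\left(-12 - 13\right) S 22 = \left(-12 - 13\right) 30 \cdot 22 = \left(-25\right) 30 \cdot 22 = \left(-750\right) 22 = -16500$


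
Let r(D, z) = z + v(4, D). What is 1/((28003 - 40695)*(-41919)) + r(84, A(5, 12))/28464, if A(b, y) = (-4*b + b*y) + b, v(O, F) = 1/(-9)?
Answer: 2238987283/1419737927238 ≈ 0.0015770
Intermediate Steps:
v(O, F) = -⅑ (v(O, F) = 1*(-⅑) = -⅑)
A(b, y) = -3*b + b*y
r(D, z) = -⅑ + z (r(D, z) = z - ⅑ = -⅑ + z)
1/((28003 - 40695)*(-41919)) + r(84, A(5, 12))/28464 = 1/((28003 - 40695)*(-41919)) + (-⅑ + 5*(-3 + 12))/28464 = -1/41919/(-12692) + (-⅑ + 5*9)*(1/28464) = -1/12692*(-1/41919) + (-⅑ + 45)*(1/28464) = 1/532035948 + (404/9)*(1/28464) = 1/532035948 + 101/64044 = 2238987283/1419737927238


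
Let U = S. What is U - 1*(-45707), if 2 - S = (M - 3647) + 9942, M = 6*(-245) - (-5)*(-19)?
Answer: 40979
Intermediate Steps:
M = -1565 (M = -1470 - 1*95 = -1470 - 95 = -1565)
S = -4728 (S = 2 - ((-1565 - 3647) + 9942) = 2 - (-5212 + 9942) = 2 - 1*4730 = 2 - 4730 = -4728)
U = -4728
U - 1*(-45707) = -4728 - 1*(-45707) = -4728 + 45707 = 40979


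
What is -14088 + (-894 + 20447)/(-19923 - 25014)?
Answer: -633092009/44937 ≈ -14088.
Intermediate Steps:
-14088 + (-894 + 20447)/(-19923 - 25014) = -14088 + 19553/(-44937) = -14088 + 19553*(-1/44937) = -14088 - 19553/44937 = -633092009/44937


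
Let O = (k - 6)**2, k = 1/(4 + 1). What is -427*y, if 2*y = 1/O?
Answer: -10675/1682 ≈ -6.3466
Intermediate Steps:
k = 1/5 ≈ 0.20000
O = 841/25 (O = (1/5 - 6)**2 = (-29/5)**2 = 841/25 ≈ 33.640)
y = 25/1682 (y = 1/(2*(841/25)) = (1/2)*(25/841) = 25/1682 ≈ 0.014863)
-427*y = -427*25/1682 = -10675/1682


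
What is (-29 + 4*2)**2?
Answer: 441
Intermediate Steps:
(-29 + 4*2)**2 = (-29 + 8)**2 = (-21)**2 = 441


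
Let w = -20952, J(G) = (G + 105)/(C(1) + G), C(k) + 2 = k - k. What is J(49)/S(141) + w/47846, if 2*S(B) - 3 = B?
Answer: -337943/861228 ≈ -0.39240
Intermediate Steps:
C(k) = -2 (C(k) = -2 + (k - k) = -2 + 0 = -2)
S(B) = 3/2 + B/2
J(G) = (105 + G)/(-2 + G) (J(G) = (G + 105)/(-2 + G) = (105 + G)/(-2 + G))
J(49)/S(141) + w/47846 = ((105 + 49)/(-2 + 49))/(3/2 + (½)*141) - 20952/47846 = (154/47)/(3/2 + 141/2) - 20952*1/47846 = ((1/47)*154)/72 - 10476/23923 = (154/47)*(1/72) - 10476/23923 = 77/1692 - 10476/23923 = -337943/861228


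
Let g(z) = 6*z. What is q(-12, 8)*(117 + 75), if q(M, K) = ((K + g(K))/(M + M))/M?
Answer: 112/3 ≈ 37.333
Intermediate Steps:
q(M, K) = 7*K/(2*M²) (q(M, K) = ((K + 6*K)/(M + M))/M = ((7*K)/((2*M)))/M = ((7*K)*(1/(2*M)))/M = (7*K/(2*M))/M = 7*K/(2*M²))
q(-12, 8)*(117 + 75) = ((7/2)*8/(-12)²)*(117 + 75) = ((7/2)*8*(1/144))*192 = (7/36)*192 = 112/3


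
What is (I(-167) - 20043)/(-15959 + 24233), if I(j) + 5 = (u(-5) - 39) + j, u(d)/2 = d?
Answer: -10132/4137 ≈ -2.4491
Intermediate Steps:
u(d) = 2*d
I(j) = -54 + j (I(j) = -5 + ((2*(-5) - 39) + j) = -5 + ((-10 - 39) + j) = -5 + (-49 + j) = -54 + j)
(I(-167) - 20043)/(-15959 + 24233) = ((-54 - 167) - 20043)/(-15959 + 24233) = (-221 - 20043)/8274 = -20264*1/8274 = -10132/4137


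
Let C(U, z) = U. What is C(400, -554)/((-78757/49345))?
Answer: -19738000/78757 ≈ -250.62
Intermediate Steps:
C(400, -554)/((-78757/49345)) = 400/((-78757/49345)) = 400/((-78757*1/49345)) = 400/(-78757/49345) = 400*(-49345/78757) = -19738000/78757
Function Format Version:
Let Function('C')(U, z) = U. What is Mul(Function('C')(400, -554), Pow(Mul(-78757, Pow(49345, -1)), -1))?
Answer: Rational(-19738000, 78757) ≈ -250.62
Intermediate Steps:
Mul(Function('C')(400, -554), Pow(Mul(-78757, Pow(49345, -1)), -1)) = Mul(400, Pow(Mul(-78757, Pow(49345, -1)), -1)) = Mul(400, Pow(Mul(-78757, Rational(1, 49345)), -1)) = Mul(400, Pow(Rational(-78757, 49345), -1)) = Mul(400, Rational(-49345, 78757)) = Rational(-19738000, 78757)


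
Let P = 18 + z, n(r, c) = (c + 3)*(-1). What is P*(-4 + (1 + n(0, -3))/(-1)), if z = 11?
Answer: -145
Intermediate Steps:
n(r, c) = -3 - c (n(r, c) = (3 + c)*(-1) = -3 - c)
P = 29 (P = 18 + 11 = 29)
P*(-4 + (1 + n(0, -3))/(-1)) = 29*(-4 + (1 + (-3 - 1*(-3)))/(-1)) = 29*(-4 + (1 + (-3 + 3))*(-1)) = 29*(-4 + (1 + 0)*(-1)) = 29*(-4 + 1*(-1)) = 29*(-4 - 1) = 29*(-5) = -145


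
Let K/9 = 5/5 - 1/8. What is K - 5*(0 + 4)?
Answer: -97/8 ≈ -12.125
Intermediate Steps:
K = 63/8 (K = 9*(5/5 - 1/8) = 9*(5*(⅕) - 1*⅛) = 9*(1 - ⅛) = 9*(7/8) = 63/8 ≈ 7.8750)
K - 5*(0 + 4) = 63/8 - 5*(0 + 4) = 63/8 - 5*4 = 63/8 - 20 = -97/8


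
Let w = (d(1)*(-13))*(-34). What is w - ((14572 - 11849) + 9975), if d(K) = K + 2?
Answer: -11372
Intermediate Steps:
d(K) = 2 + K
w = 1326 (w = ((2 + 1)*(-13))*(-34) = (3*(-13))*(-34) = -39*(-34) = 1326)
w - ((14572 - 11849) + 9975) = 1326 - ((14572 - 11849) + 9975) = 1326 - (2723 + 9975) = 1326 - 1*12698 = 1326 - 12698 = -11372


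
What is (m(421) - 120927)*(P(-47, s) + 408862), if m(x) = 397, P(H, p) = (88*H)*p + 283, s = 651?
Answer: 275217117230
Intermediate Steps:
P(H, p) = 283 + 88*H*p (P(H, p) = 88*H*p + 283 = 283 + 88*H*p)
(m(421) - 120927)*(P(-47, s) + 408862) = (397 - 120927)*((283 + 88*(-47)*651) + 408862) = -120530*((283 - 2692536) + 408862) = -120530*(-2692253 + 408862) = -120530*(-2283391) = 275217117230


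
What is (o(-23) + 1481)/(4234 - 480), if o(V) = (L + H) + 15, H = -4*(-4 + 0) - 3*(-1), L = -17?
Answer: 749/1877 ≈ 0.39904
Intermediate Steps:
H = 19 (H = -4*(-4) + 3 = 16 + 3 = 19)
o(V) = 17 (o(V) = (-17 + 19) + 15 = 2 + 15 = 17)
(o(-23) + 1481)/(4234 - 480) = (17 + 1481)/(4234 - 480) = 1498/3754 = 1498*(1/3754) = 749/1877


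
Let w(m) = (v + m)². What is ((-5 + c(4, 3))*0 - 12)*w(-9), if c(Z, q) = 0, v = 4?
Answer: -300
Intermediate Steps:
w(m) = (4 + m)²
((-5 + c(4, 3))*0 - 12)*w(-9) = ((-5 + 0)*0 - 12)*(4 - 9)² = (-5*0 - 12)*(-5)² = (0 - 12)*25 = -12*25 = -300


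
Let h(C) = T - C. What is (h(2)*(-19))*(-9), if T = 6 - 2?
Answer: 342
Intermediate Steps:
T = 4
h(C) = 4 - C
(h(2)*(-19))*(-9) = ((4 - 1*2)*(-19))*(-9) = ((4 - 2)*(-19))*(-9) = (2*(-19))*(-9) = -38*(-9) = 342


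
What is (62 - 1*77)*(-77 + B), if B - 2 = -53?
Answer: 1920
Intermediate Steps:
B = -51 (B = 2 - 53 = -51)
(62 - 1*77)*(-77 + B) = (62 - 1*77)*(-77 - 51) = (62 - 77)*(-128) = -15*(-128) = 1920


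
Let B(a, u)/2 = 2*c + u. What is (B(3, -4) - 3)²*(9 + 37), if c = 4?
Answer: 1150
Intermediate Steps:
B(a, u) = 16 + 2*u (B(a, u) = 2*(2*4 + u) = 2*(8 + u) = 16 + 2*u)
(B(3, -4) - 3)²*(9 + 37) = ((16 + 2*(-4)) - 3)²*(9 + 37) = ((16 - 8) - 3)²*46 = (8 - 3)²*46 = 5²*46 = 25*46 = 1150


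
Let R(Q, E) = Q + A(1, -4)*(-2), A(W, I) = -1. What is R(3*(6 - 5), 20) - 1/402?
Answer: 2009/402 ≈ 4.9975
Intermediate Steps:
R(Q, E) = 2 + Q (R(Q, E) = Q - 1*(-2) = Q + 2 = 2 + Q)
R(3*(6 - 5), 20) - 1/402 = (2 + 3*(6 - 5)) - 1/402 = (2 + 3*1) - 1*1/402 = (2 + 3) - 1/402 = 5 - 1/402 = 2009/402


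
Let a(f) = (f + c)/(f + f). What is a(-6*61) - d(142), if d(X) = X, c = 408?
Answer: -17331/122 ≈ -142.06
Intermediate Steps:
a(f) = (408 + f)/(2*f) (a(f) = (f + 408)/(f + f) = (408 + f)/((2*f)) = (408 + f)*(1/(2*f)) = (408 + f)/(2*f))
a(-6*61) - d(142) = (408 - 6*61)/(2*((-6*61))) - 1*142 = (½)*(408 - 366)/(-366) - 142 = (½)*(-1/366)*42 - 142 = -7/122 - 142 = -17331/122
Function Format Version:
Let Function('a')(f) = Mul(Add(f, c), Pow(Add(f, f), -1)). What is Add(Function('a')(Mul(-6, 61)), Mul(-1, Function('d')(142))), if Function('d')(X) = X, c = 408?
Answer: Rational(-17331, 122) ≈ -142.06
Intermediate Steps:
Function('a')(f) = Mul(Rational(1, 2), Pow(f, -1), Add(408, f)) (Function('a')(f) = Mul(Add(f, 408), Pow(Add(f, f), -1)) = Mul(Add(408, f), Pow(Mul(2, f), -1)) = Mul(Add(408, f), Mul(Rational(1, 2), Pow(f, -1))) = Mul(Rational(1, 2), Pow(f, -1), Add(408, f)))
Add(Function('a')(Mul(-6, 61)), Mul(-1, Function('d')(142))) = Add(Mul(Rational(1, 2), Pow(Mul(-6, 61), -1), Add(408, Mul(-6, 61))), Mul(-1, 142)) = Add(Mul(Rational(1, 2), Pow(-366, -1), Add(408, -366)), -142) = Add(Mul(Rational(1, 2), Rational(-1, 366), 42), -142) = Add(Rational(-7, 122), -142) = Rational(-17331, 122)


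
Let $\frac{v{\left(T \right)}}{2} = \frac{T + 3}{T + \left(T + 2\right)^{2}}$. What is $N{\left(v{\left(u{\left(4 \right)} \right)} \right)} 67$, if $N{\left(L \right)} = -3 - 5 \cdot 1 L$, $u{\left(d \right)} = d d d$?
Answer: $- \frac{93331}{442} \approx -211.16$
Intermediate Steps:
$u{\left(d \right)} = d^{3}$ ($u{\left(d \right)} = d^{2} d = d^{3}$)
$v{\left(T \right)} = \frac{2 \left(3 + T\right)}{T + \left(2 + T\right)^{2}}$ ($v{\left(T \right)} = 2 \frac{T + 3}{T + \left(T + 2\right)^{2}} = 2 \frac{3 + T}{T + \left(2 + T\right)^{2}} = \frac{2 \left(3 + T\right)}{T + \left(2 + T\right)^{2}}$)
$N{\left(L \right)} = -3 - 5 L$
$N{\left(v{\left(u{\left(4 \right)} \right)} \right)} 67 = \left(-3 - 5 \frac{2 \left(3 + 4^{3}\right)}{4^{3} + \left(2 + 4^{3}\right)^{2}}\right) 67 = \left(-3 - 5 \frac{2 \left(3 + 64\right)}{64 + \left(2 + 64\right)^{2}}\right) 67 = \left(-3 - 5 \cdot 2 \frac{1}{64 + 66^{2}} \cdot 67\right) 67 = \left(-3 - 5 \cdot 2 \frac{1}{64 + 4356} \cdot 67\right) 67 = \left(-3 - 5 \cdot 2 \cdot \frac{1}{4420} \cdot 67\right) 67 = \left(-3 - \frac{67}{442}\right) 67 = \left(- \frac{1393}{442}\right) 67 = - \frac{93331}{442}$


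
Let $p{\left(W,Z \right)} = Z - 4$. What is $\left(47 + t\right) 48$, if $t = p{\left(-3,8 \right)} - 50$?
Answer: $48$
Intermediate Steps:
$p{\left(W,Z \right)} = -4 + Z$
$t = -46$ ($t = \left(-4 + 8\right) - 50 = 4 - 50 = -46$)
$\left(47 + t\right) 48 = \left(47 - 46\right) 48 = 1 \cdot 48 = 48$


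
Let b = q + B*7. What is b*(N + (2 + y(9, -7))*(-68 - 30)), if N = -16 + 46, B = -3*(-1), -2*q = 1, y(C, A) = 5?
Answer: -13448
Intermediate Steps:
q = -1/2 (q = -1/2*1 = -1/2 ≈ -0.50000)
B = 3
N = 30
b = 41/2 (b = -1/2 + 3*7 = -1/2 + 21 = 41/2 ≈ 20.500)
b*(N + (2 + y(9, -7))*(-68 - 30)) = 41*(30 + (2 + 5)*(-68 - 30))/2 = 41*(30 + 7*(-98))/2 = 41*(30 - 686)/2 = (41/2)*(-656) = -13448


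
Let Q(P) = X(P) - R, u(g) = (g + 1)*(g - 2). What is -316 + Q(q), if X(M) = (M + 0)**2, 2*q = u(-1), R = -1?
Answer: -315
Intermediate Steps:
u(g) = (1 + g)*(-2 + g)
q = 0 (q = (-2 + (-1)**2 - 1*(-1))/2 = (-2 + 1 + 1)/2 = (1/2)*0 = 0)
X(M) = M**2
Q(P) = 1 + P**2 (Q(P) = P**2 - 1*(-1) = P**2 + 1 = 1 + P**2)
-316 + Q(q) = -316 + (1 + 0**2) = -316 + (1 + 0) = -316 + 1 = -315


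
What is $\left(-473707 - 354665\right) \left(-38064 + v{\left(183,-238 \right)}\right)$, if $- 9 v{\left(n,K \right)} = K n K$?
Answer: $985617991024$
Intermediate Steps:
$v{\left(n,K \right)} = - \frac{n K^{2}}{9}$ ($v{\left(n,K \right)} = - \frac{K n K}{9} = - \frac{n K^{2}}{9}$)
$\left(-473707 - 354665\right) \left(-38064 + v{\left(183,-238 \right)}\right) = \left(-473707 - 354665\right) \left(-38064 - \frac{61 \left(-238\right)^{2}}{3}\right) = - 828372 \left(-38064 - \frac{61}{3} \cdot 56644\right) = - 828372 \left(-38064 - \frac{3455284}{3}\right) = \left(-828372\right) \left(- \frac{3569476}{3}\right) = 985617991024$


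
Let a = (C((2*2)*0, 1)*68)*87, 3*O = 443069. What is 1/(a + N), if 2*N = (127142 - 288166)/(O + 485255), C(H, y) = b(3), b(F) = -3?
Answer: -949417/16850373684 ≈ -5.6344e-5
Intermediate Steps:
C(H, y) = -3
O = 443069/3 (O = (⅓)*443069 = 443069/3 ≈ 1.4769e+5)
a = -17748 (a = -3*68*87 = -204*87 = -17748)
N = -120768/949417 (N = ((127142 - 288166)/(443069/3 + 485255))/2 = (-161024/1898834/3)/2 = (-161024*3/1898834)/2 = (½)*(-241536/949417) = -120768/949417 ≈ -0.12720)
1/(a + N) = 1/(-17748 - 120768/949417) = 1/(-16850373684/949417) = -949417/16850373684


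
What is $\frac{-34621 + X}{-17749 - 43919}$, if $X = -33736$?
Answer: $\frac{68357}{61668} \approx 1.1085$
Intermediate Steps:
$\frac{-34621 + X}{-17749 - 43919} = \frac{-34621 - 33736}{-17749 - 43919} = - \frac{68357}{-61668} = \left(-68357\right) \left(- \frac{1}{61668}\right) = \frac{68357}{61668}$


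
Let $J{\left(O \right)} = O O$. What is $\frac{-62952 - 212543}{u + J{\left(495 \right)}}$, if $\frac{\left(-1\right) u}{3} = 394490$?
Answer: $\frac{55099}{187689} \approx 0.29357$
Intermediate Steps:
$J{\left(O \right)} = O^{2}$
$u = -1183470$ ($u = \left(-3\right) 394490 = -1183470$)
$\frac{-62952 - 212543}{u + J{\left(495 \right)}} = \frac{-62952 - 212543}{-1183470 + 495^{2}} = - \frac{275495}{-1183470 + 245025} = - \frac{275495}{-938445} = \left(-275495\right) \left(- \frac{1}{938445}\right) = \frac{55099}{187689}$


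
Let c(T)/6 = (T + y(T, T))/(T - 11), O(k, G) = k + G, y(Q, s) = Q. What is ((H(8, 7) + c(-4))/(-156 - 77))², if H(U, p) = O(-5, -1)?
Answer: 196/1357225 ≈ 0.00014441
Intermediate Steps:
O(k, G) = G + k
H(U, p) = -6 (H(U, p) = -1 - 5 = -6)
c(T) = 12*T/(-11 + T) (c(T) = 6*((T + T)/(T - 11)) = 6*((2*T)/(-11 + T)) = 6*(2*T/(-11 + T)) = 12*T/(-11 + T))
((H(8, 7) + c(-4))/(-156 - 77))² = ((-6 + 12*(-4)/(-11 - 4))/(-156 - 77))² = ((-6 + 12*(-4)/(-15))/(-233))² = ((-6 + 12*(-4)*(-1/15))*(-1/233))² = ((-6 + 16/5)*(-1/233))² = (-14/5*(-1/233))² = (14/1165)² = 196/1357225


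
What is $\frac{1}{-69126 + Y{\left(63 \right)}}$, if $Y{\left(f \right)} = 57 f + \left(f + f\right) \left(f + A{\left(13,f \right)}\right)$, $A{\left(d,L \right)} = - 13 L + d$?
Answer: $- \frac{1}{159153} \approx -6.2833 \cdot 10^{-6}$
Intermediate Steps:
$A{\left(d,L \right)} = d - 13 L$
$Y{\left(f \right)} = 57 f + 2 f \left(13 - 12 f\right)$ ($Y{\left(f \right)} = 57 f + \left(f + f\right) \left(f - \left(-13 + 13 f\right)\right) = 57 f + 2 f \left(13 - 12 f\right)$)
$\frac{1}{-69126 + Y{\left(63 \right)}} = \frac{1}{-69126 + 63 \left(83 - 1512\right)} = \frac{1}{-69126 + 63 \left(-1429\right)} = \frac{1}{-69126 - 90027} = \frac{1}{-159153} = - \frac{1}{159153}$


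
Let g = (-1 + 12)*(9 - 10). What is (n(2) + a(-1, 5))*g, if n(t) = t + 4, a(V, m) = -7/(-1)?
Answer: -143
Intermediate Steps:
a(V, m) = 7 (a(V, m) = -7*(-1) = 7)
n(t) = 4 + t
g = -11 (g = 11*(-1) = -11)
(n(2) + a(-1, 5))*g = ((4 + 2) + 7)*(-11) = (6 + 7)*(-11) = 13*(-11) = -143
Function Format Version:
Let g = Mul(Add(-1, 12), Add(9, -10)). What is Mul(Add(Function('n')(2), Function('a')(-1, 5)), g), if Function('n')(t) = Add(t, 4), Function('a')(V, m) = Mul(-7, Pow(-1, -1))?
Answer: -143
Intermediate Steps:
Function('a')(V, m) = 7 (Function('a')(V, m) = Mul(-7, -1) = 7)
Function('n')(t) = Add(4, t)
g = -11 (g = Mul(11, -1) = -11)
Mul(Add(Function('n')(2), Function('a')(-1, 5)), g) = Mul(Add(Add(4, 2), 7), -11) = Mul(Add(6, 7), -11) = Mul(13, -11) = -143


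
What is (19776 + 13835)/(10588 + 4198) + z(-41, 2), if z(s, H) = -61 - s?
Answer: -262109/14786 ≈ -17.727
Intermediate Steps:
(19776 + 13835)/(10588 + 4198) + z(-41, 2) = (19776 + 13835)/(10588 + 4198) + (-61 - 1*(-41)) = 33611/14786 + (-61 + 41) = 33611*(1/14786) - 20 = 33611/14786 - 20 = -262109/14786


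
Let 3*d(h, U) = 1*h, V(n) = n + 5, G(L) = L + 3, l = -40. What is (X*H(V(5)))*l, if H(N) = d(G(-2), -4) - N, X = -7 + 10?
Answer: 1160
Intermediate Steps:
G(L) = 3 + L
V(n) = 5 + n
d(h, U) = h/3 (d(h, U) = (1*h)/3 = h/3)
X = 3
H(N) = 1/3 - N (H(N) = (3 - 2)/3 - N = (1/3)*1 - N = 1/3 - N)
(X*H(V(5)))*l = (3*(1/3 - (5 + 5)))*(-40) = (3*(1/3 - 1*10))*(-40) = (3*(1/3 - 10))*(-40) = (3*(-29/3))*(-40) = -29*(-40) = 1160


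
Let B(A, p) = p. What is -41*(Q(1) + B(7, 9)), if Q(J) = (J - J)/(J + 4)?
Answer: -369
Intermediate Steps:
Q(J) = 0 (Q(J) = 0/(4 + J) = 0)
-41*(Q(1) + B(7, 9)) = -41*(0 + 9) = -41*9 = -369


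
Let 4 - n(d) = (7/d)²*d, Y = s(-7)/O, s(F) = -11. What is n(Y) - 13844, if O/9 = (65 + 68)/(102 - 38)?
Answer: -9684707/704 ≈ -13757.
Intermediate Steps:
O = 1197/64 (O = 9*((65 + 68)/(102 - 38)) = 9*(133/64) = 1197/64 ≈ 18.703)
Y = -704/1197 (Y = -11/1197/64 = -11*64/1197 = -704/1197 ≈ -0.58814)
n(d) = 4 - 49/d (n(d) = 4 - (7/d)²*d = 4 - 49/d²*d = 4 - 49/d)
n(Y) - 13844 = (4 - 49/(-704/1197)) - 13844 = (4 - 49*(-1197/704)) - 13844 = (4 + 58653/704) - 13844 = 61469/704 - 13844 = -9684707/704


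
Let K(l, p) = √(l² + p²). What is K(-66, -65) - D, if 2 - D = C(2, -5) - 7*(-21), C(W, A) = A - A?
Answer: 145 + √8581 ≈ 237.63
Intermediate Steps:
C(W, A) = 0
D = -145 (D = 2 - (0 - 7*(-21)) = 2 - (0 + 147) = 2 - 1*147 = 2 - 147 = -145)
K(-66, -65) - D = √((-66)² + (-65)²) - 1*(-145) = √(4356 + 4225) + 145 = √8581 + 145 = 145 + √8581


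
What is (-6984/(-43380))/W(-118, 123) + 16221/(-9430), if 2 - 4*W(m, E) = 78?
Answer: -74641843/43179970 ≈ -1.7286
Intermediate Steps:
W(m, E) = -19 (W(m, E) = 1/2 - 1/4*78 = 1/2 - 39/2 = -19)
(-6984/(-43380))/W(-118, 123) + 16221/(-9430) = -6984/(-43380)/(-19) + 16221/(-9430) = -6984*(-1/43380)*(-1/19) + 16221*(-1/9430) = (194/1205)*(-1/19) - 16221/9430 = -194/22895 - 16221/9430 = -74641843/43179970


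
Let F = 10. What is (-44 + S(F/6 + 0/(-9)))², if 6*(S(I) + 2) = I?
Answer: 677329/324 ≈ 2090.5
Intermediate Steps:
S(I) = -2 + I/6
(-44 + S(F/6 + 0/(-9)))² = (-44 + (-2 + (10/6 + 0/(-9))/6))² = (-44 + (-2 + (10*(⅙) + 0*(-⅑))/6))² = (-44 + (-2 + (5/3 + 0)/6))² = (-44 + (-2 + (⅙)*(5/3)))² = (-44 + (-2 + 5/18))² = (-44 - 31/18)² = (-823/18)² = 677329/324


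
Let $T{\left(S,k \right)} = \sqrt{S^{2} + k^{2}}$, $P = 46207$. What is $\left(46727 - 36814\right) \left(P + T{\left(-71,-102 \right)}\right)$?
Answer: $458049991 + 9913 \sqrt{15445} \approx 4.5928 \cdot 10^{8}$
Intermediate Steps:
$\left(46727 - 36814\right) \left(P + T{\left(-71,-102 \right)}\right) = \left(46727 - 36814\right) \left(46207 + \sqrt{\left(-71\right)^{2} + \left(-102\right)^{2}}\right) = 9913 \left(46207 + \sqrt{5041 + 10404}\right) = 9913 \left(46207 + \sqrt{15445}\right) = 458049991 + 9913 \sqrt{15445}$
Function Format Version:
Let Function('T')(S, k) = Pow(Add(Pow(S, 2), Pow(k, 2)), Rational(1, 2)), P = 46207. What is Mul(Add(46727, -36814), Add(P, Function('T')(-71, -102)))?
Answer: Add(458049991, Mul(9913, Pow(15445, Rational(1, 2)))) ≈ 4.5928e+8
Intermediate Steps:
Mul(Add(46727, -36814), Add(P, Function('T')(-71, -102))) = Mul(Add(46727, -36814), Add(46207, Pow(Add(Pow(-71, 2), Pow(-102, 2)), Rational(1, 2)))) = Mul(9913, Add(46207, Pow(Add(5041, 10404), Rational(1, 2)))) = Mul(9913, Add(46207, Pow(15445, Rational(1, 2)))) = Add(458049991, Mul(9913, Pow(15445, Rational(1, 2))))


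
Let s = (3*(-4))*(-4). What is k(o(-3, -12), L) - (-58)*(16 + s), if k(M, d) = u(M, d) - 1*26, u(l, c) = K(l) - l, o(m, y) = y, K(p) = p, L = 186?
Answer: 3686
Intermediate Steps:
u(l, c) = 0 (u(l, c) = l - l = 0)
s = 48 (s = -12*(-4) = 48)
k(M, d) = -26 (k(M, d) = 0 - 1*26 = 0 - 26 = -26)
k(o(-3, -12), L) - (-58)*(16 + s) = -26 - (-58)*(16 + 48) = -26 - (-58)*64 = -26 - 1*(-3712) = -26 + 3712 = 3686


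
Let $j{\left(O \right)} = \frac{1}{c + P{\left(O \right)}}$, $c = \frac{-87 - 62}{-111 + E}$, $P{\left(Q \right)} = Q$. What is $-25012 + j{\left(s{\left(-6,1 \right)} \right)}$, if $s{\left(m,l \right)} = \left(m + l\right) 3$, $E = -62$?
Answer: $- \frac{61179525}{2446} \approx -25012.0$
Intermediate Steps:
$s{\left(m,l \right)} = 3 l + 3 m$ ($s{\left(m,l \right)} = \left(l + m\right) 3 = 3 l + 3 m$)
$c = \frac{149}{173}$ ($c = \frac{-87 - 62}{-111 - 62} = - \frac{149}{-173} = \left(-149\right) \left(- \frac{1}{173}\right) = \frac{149}{173} \approx 0.86127$)
$j{\left(O \right)} = \frac{1}{\frac{149}{173} + O}$
$-25012 + j{\left(s{\left(-6,1 \right)} \right)} = -25012 + \frac{173}{149 + 173 \left(3 \cdot 1 + 3 \left(-6\right)\right)} = -25012 + \frac{173}{149 + 173 \left(3 - 18\right)} = -25012 + \frac{173}{149 + 173 \left(-15\right)} = -25012 + \frac{173}{149 - 2595} = -25012 + \frac{173}{-2446} = -25012 + 173 \left(- \frac{1}{2446}\right) = -25012 - \frac{173}{2446} = - \frac{61179525}{2446}$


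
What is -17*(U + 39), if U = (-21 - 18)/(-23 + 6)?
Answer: -702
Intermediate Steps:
U = 39/17 (U = -39/(-17) = -39*(-1/17) = 39/17 ≈ 2.2941)
-17*(U + 39) = -17*(39/17 + 39) = -17*702/17 = -702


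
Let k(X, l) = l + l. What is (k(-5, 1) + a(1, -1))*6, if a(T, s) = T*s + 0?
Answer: 6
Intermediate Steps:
a(T, s) = T*s
k(X, l) = 2*l
(k(-5, 1) + a(1, -1))*6 = (2*1 + 1*(-1))*6 = (2 - 1)*6 = 1*6 = 6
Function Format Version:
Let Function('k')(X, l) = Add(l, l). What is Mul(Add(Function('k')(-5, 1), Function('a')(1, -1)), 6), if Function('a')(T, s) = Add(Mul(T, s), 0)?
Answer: 6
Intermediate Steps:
Function('a')(T, s) = Mul(T, s)
Function('k')(X, l) = Mul(2, l)
Mul(Add(Function('k')(-5, 1), Function('a')(1, -1)), 6) = Mul(Add(Mul(2, 1), Mul(1, -1)), 6) = Mul(Add(2, -1), 6) = Mul(1, 6) = 6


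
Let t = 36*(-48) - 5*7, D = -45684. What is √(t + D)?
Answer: I*√47447 ≈ 217.82*I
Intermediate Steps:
t = -1763 (t = -1728 - 35 = -1763)
√(t + D) = √(-1763 - 45684) = √(-47447) = I*√47447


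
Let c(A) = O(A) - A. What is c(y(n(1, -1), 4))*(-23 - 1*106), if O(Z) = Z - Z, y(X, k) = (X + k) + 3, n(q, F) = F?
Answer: 774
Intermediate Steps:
y(X, k) = 3 + X + k
O(Z) = 0
c(A) = -A (c(A) = 0 - A = -A)
c(y(n(1, -1), 4))*(-23 - 1*106) = (-(3 - 1 + 4))*(-23 - 1*106) = (-1*6)*(-23 - 106) = -6*(-129) = 774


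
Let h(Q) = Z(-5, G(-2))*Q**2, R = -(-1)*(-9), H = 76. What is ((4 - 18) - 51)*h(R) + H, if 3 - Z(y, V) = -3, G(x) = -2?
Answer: -31514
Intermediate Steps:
Z(y, V) = 6 (Z(y, V) = 3 - 1*(-3) = 3 + 3 = 6)
R = -9 (R = -1*9 = -9)
h(Q) = 6*Q**2
((4 - 18) - 51)*h(R) + H = ((4 - 18) - 51)*(6*(-9)**2) + 76 = (-14 - 51)*(6*81) + 76 = -65*486 + 76 = -31590 + 76 = -31514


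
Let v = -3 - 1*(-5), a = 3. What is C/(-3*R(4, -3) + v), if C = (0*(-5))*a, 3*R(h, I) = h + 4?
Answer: 0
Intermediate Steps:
R(h, I) = 4/3 + h/3 (R(h, I) = (h + 4)/3 = (4 + h)/3 = 4/3 + h/3)
v = 2 (v = -3 + 5 = 2)
C = 0 (C = (0*(-5))*3 = 0*3 = 0)
C/(-3*R(4, -3) + v) = 0/(-3*(4/3 + (1/3)*4) + 2) = 0/(-3*(4/3 + 4/3) + 2) = 0/(-3*8/3 + 2) = 0/(-8 + 2) = 0/(-6) = -1/6*0 = 0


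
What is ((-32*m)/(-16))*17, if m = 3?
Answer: 102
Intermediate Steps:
((-32*m)/(-16))*17 = ((-32*3)/(-16))*17 = -1/16*(-96)*17 = 6*17 = 102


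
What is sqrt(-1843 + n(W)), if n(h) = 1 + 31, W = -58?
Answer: I*sqrt(1811) ≈ 42.556*I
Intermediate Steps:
n(h) = 32
sqrt(-1843 + n(W)) = sqrt(-1843 + 32) = sqrt(-1811) = I*sqrt(1811)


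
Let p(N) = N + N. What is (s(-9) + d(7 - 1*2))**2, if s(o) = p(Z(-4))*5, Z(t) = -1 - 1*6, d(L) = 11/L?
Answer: 114921/25 ≈ 4596.8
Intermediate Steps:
Z(t) = -7 (Z(t) = -1 - 6 = -7)
p(N) = 2*N
s(o) = -70 (s(o) = (2*(-7))*5 = -14*5 = -70)
(s(-9) + d(7 - 1*2))**2 = (-70 + 11/(7 - 1*2))**2 = (-70 + 11/(7 - 2))**2 = (-70 + 11/5)**2 = (-339/5)**2 = 114921/25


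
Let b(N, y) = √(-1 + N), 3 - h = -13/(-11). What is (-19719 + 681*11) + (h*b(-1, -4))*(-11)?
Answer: -12228 - 20*I*√2 ≈ -12228.0 - 28.284*I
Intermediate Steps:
h = 20/11 (h = 3 - (-13)/(-11) = 3 - (-13)*(-1)/11 = 3 - 1*13/11 = 3 - 13/11 = 20/11 ≈ 1.8182)
(-19719 + 681*11) + (h*b(-1, -4))*(-11) = (-19719 + 681*11) + (20*√(-1 - 1)/11)*(-11) = (-19719 + 7491) + (20*√(-2)/11)*(-11) = -12228 + (20*(I*√2)/11)*(-11) = -12228 + (20*I*√2/11)*(-11) = -12228 - 20*I*√2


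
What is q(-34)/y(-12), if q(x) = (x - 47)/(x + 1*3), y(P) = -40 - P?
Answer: -81/868 ≈ -0.093318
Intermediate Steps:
q(x) = (-47 + x)/(3 + x) (q(x) = (-47 + x)/(x + 3) = (-47 + x)/(3 + x))
q(-34)/y(-12) = ((-47 - 34)/(3 - 34))/(-40 - 1*(-12)) = (-81/(-31))/(-40 + 12) = -1/31*(-81)/(-28) = (81/31)*(-1/28) = -81/868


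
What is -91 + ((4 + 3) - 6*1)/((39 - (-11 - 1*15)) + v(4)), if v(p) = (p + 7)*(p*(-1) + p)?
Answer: -5914/65 ≈ -90.985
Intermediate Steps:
v(p) = 0 (v(p) = (7 + p)*(-p + p) = (7 + p)*0 = 0)
-91 + ((4 + 3) - 6*1)/((39 - (-11 - 1*15)) + v(4)) = -91 + ((4 + 3) - 6*1)/((39 - (-11 - 1*15)) + 0) = -91 + (7 - 6)/((39 - (-11 - 15)) + 0) = -91 + 1/((39 - 1*(-26)) + 0) = -91 + 1/((39 + 26) + 0) = -91 + 1/(65 + 0) = -91 + 1/65 = -5914/65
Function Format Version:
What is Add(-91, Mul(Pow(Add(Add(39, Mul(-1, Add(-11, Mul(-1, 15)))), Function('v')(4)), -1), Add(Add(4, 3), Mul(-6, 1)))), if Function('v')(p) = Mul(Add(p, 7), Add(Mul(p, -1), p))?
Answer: Rational(-5914, 65) ≈ -90.985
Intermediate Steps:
Function('v')(p) = 0 (Function('v')(p) = Mul(Add(7, p), Add(Mul(-1, p), p)) = Mul(Add(7, p), 0) = 0)
Add(-91, Mul(Pow(Add(Add(39, Mul(-1, Add(-11, Mul(-1, 15)))), Function('v')(4)), -1), Add(Add(4, 3), Mul(-6, 1)))) = Add(-91, Mul(Pow(Add(Add(39, Mul(-1, Add(-11, Mul(-1, 15)))), 0), -1), Add(Add(4, 3), Mul(-6, 1)))) = Add(-91, Mul(Pow(Add(Add(39, Mul(-1, Add(-11, -15))), 0), -1), Add(7, -6))) = Add(-91, Mul(Pow(Add(Add(39, Mul(-1, -26)), 0), -1), 1)) = Add(-91, Mul(Pow(Add(Add(39, 26), 0), -1), 1)) = Add(-91, Mul(Pow(Add(65, 0), -1), 1)) = Add(-91, Mul(Pow(65, -1), 1)) = Add(-91, Mul(Rational(1, 65), 1)) = Add(-91, Rational(1, 65)) = Rational(-5914, 65)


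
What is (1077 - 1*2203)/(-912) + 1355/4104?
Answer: 169/108 ≈ 1.5648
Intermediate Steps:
(1077 - 1*2203)/(-912) + 1355/4104 = (1077 - 2203)*(-1/912) + 1355*(1/4104) = -1126*(-1/912) + 1355/4104 = 563/456 + 1355/4104 = 169/108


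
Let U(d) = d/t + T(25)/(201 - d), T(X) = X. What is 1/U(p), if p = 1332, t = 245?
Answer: 277095/1500367 ≈ 0.18468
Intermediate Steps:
U(d) = 25/(201 - d) + d/245 (U(d) = d/245 + 25/(201 - d) = 25/(201 - d) + d/245)
1/U(p) = 1/((-6125 + 1332**2 - 201*1332)/(245*(-201 + 1332))) = 1/((1/245)*(-6125 + 1774224 - 267732)/1131) = 1/((1/245)*(1/1131)*1500367) = 1/(1500367/277095) = 277095/1500367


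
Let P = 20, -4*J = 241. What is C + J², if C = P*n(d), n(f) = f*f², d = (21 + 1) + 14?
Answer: 14988001/16 ≈ 9.3675e+5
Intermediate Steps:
d = 36 (d = 22 + 14 = 36)
n(f) = f³
J = -241/4 (J = -¼*241 = -241/4 ≈ -60.250)
C = 933120 (C = 20*36³ = 20*46656 = 933120)
C + J² = 933120 + (-241/4)² = 933120 + 58081/16 = 14988001/16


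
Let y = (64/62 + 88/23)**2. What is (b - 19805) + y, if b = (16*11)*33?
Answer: -7103641597/508369 ≈ -13973.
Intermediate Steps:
b = 5808 (b = 176*33 = 5808)
y = 11999296/508369 (y = (64*(1/62) + 88*(1/23))**2 = (32/31 + 88/23)**2 = (3464/713)**2 = 11999296/508369 ≈ 23.604)
(b - 19805) + y = (5808 - 19805) + 11999296/508369 = -13997 + 11999296/508369 = -7103641597/508369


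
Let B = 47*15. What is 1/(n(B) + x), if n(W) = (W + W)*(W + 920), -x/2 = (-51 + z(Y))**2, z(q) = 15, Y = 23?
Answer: 1/2288658 ≈ 4.3694e-7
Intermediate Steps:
B = 705
x = -2592 (x = -2*(-51 + 15)**2 = -2*(-36)**2 = -2*1296 = -2592)
n(W) = 2*W*(920 + W) (n(W) = (2*W)*(920 + W) = 2*W*(920 + W))
1/(n(B) + x) = 1/(2*705*(920 + 705) - 2592) = 1/(2*705*1625 - 2592) = 1/(2291250 - 2592) = 1/2288658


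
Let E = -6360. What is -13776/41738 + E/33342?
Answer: -1473116/2828513 ≈ -0.52081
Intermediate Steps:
-13776/41738 + E/33342 = -13776/41738 - 6360/33342 = -13776*1/41738 - 6360*1/33342 = -168/509 - 1060/5557 = -1473116/2828513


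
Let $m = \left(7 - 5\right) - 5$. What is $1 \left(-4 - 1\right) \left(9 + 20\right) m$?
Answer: $435$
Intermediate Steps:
$m = -3$ ($m = 2 - 5 = -3$)
$1 \left(-4 - 1\right) \left(9 + 20\right) m = 1 \left(-4 - 1\right) \left(9 + 20\right) \left(-3\right) = 1 \left(-5\right) 29 \left(-3\right) = \left(-5\right) 29 \left(-3\right) = \left(-145\right) \left(-3\right) = 435$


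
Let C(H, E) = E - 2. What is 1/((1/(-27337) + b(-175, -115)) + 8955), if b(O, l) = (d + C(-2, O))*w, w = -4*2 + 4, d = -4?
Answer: 27337/264594822 ≈ 0.00010332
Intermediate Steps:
C(H, E) = -2 + E
w = -4 (w = -8 + 4 = -4)
b(O, l) = 24 - 4*O (b(O, l) = (-4 + (-2 + O))*(-4) = (-6 + O)*(-4) = 24 - 4*O)
1/((1/(-27337) + b(-175, -115)) + 8955) = 1/((1/(-27337) + (24 - 4*(-175))) + 8955) = 1/((-1/27337 + (24 + 700)) + 8955) = 1/((-1/27337 + 724) + 8955) = 1/(19791987/27337 + 8955) = 1/(264594822/27337) = 27337/264594822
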